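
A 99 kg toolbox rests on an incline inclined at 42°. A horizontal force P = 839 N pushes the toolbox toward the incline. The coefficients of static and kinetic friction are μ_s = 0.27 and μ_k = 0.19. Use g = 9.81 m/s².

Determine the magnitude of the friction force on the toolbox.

f ≈ 26.4 N (up the incline)

The horizontal push has a component P sin θ into the surface, so N = m g cos θ + P sin θ = 721.7 + 561.4 = 1283 N.
Along the incline, the net driving force (taking up-slope positive) is P cos θ − m g sin θ = 623.5 − 649.9 = -26.35 N, so equilibrium requires friction f = 26.35 N (up-slope).
Maximum static friction: μ_s N = 0.27 × 1283 = 346.4 N.
Since 26.35 N is within the 346.4 N limit, the toolbox stays put and friction is exactly 26.4 N.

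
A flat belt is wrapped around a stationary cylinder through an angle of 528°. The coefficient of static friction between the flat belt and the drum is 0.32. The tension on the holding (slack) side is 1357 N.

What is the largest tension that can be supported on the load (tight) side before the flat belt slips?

At impending slip the capstan equation gives T₂/T₁ = e^{μβ} with β in radians.
β = 528° × π/180 = 9.215 rad.
e^{μβ} = e^{0.32×9.215} = 19.09.
T₂ = T₁ · e^{μβ} = 1357 × 19.09 = 25900 N.

T_max ≈ 25900 N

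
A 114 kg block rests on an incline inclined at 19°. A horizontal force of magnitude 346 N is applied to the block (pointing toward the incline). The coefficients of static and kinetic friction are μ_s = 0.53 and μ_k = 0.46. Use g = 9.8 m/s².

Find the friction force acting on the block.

Normal direction: N = m g cos θ + P sin θ = 1169 N.
Parallel to the incline: P cos θ − m g sin θ = 327.1 − 363.7 = -36.58 N; the friction needed to balance this is 36.58 N acting up the slope.
Maximum static friction: μ_s N = 0.53 × 1169 = 619.6 N.
Since 36.58 N is within the 619.6 N limit, the block stays put and friction is exactly 36.6 N.

f ≈ 36.6 N (up the incline)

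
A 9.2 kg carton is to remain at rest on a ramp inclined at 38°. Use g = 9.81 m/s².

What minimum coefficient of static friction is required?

At the slip threshold m g sin θ = μ_s m g cos θ, so μ_s,min = tan θ.
μ_s,min = tan 38° = 0.781.

μ_s,min ≈ 0.781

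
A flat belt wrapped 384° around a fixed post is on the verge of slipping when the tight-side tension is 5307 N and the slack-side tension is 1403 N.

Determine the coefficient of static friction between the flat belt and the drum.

T₂/T₁ = e^{μβ} → μ = ln(T₂/T₁)/β.
β = 384° = 6.702 rad.
μ = ln(5307/1403)/6.702 = ln(3.783)/6.702 = 0.199.

μ ≈ 0.199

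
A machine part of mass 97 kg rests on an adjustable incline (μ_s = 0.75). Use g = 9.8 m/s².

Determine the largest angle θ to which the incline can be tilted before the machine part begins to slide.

At the slip threshold, m g sin θ = μ_s · m g cos θ, so tan θ = μ_s.
θ_max = arctan(0.75) = 36.9°.

θ_max ≈ 36.9°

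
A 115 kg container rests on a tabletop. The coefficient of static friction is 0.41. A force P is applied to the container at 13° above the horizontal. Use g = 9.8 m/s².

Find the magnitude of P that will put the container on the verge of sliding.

N = m g − P sin α (the pull lifts the container).
At impending slip, P cos α = μ_s N = μ_s (m g − P sin α).
Solving: P (cos α + μ_s sin α) = μ_s m g → P = 0.41×1130/(cos 13° + 0.41 sin 13°) = 462/1.067 = 433 N.

P ≈ 433 N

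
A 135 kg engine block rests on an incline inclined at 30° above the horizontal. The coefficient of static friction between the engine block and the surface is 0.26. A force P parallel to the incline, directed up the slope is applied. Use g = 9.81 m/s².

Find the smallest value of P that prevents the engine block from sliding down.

The engine block tends to slide down (tan θ > μ_s), so at the point of impending slip friction acts up-slope at its limit: f = μ_s N.
P is parallel to the surface, so N = m g cos θ = 1150 N.
Along the incline: P + μ_s N = m g sin θ, so P = 662 − 0.26×1150 = 364 N.

P_min ≈ 364 N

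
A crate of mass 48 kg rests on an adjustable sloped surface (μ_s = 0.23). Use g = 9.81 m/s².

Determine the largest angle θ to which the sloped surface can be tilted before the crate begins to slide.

At the slip threshold, m g sin θ = μ_s · m g cos θ, so tan θ = μ_s.
θ_max = arctan(0.23) = 13°.

θ_max ≈ 13°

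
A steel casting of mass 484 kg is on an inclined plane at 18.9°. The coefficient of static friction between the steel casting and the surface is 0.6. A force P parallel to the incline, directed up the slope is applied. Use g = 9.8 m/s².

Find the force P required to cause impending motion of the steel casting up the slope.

P ≈ 4230 N

At impending motion up the slope, friction acts down-slope at its limit: f = μ_s N.
P is parallel to the surface, so N = m g cos θ = 4490 N.
Along the incline: P = m g sin θ + μ_s N = 1540 + 0.6×4490 = 4230 N.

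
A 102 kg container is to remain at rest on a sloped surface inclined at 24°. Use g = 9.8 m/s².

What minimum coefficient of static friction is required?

At the slip threshold m g sin θ = μ_s m g cos θ, so μ_s,min = tan θ.
μ_s,min = tan 24° = 0.445.

μ_s,min ≈ 0.445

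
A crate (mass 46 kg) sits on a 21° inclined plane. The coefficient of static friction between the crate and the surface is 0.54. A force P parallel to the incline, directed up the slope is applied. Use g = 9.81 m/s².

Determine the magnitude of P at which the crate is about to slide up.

P ≈ 389 N

At impending motion up the slope, friction acts down-slope at its limit: f = μ_s N.
P is parallel to the surface, so N = m g cos θ = 421 N.
Along the incline: P = m g sin θ + μ_s N = 162 + 0.54×421 = 389 N.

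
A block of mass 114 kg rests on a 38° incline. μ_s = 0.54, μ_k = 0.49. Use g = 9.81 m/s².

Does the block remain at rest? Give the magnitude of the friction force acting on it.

N = m g cos θ = 881 N.
Down-slope weight component: m g sin θ = 689 N.
μ_s N = 476 N.
689 > 476 N, so it slides; kinetic friction f = μ_k N = 0.49×881 = 432 N.

f ≈ 432 N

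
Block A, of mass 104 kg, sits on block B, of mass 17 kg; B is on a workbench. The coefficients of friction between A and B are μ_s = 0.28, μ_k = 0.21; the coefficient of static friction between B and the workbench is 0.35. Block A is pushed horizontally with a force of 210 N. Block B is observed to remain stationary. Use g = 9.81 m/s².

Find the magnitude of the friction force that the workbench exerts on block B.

Normal force at the A–B interface: N₁ = m_A g = 1020 N.
Maximum static friction on A from B: μ_s N₁ = 0.28×1020 = 285.7 N.
Since P = 210 N ≤ 285.7 N, A does not slip on B; friction on A equals P = 210 N.
B experiences an equal 210 N forward from A (third law). B is in equilibrium, so the floor supplies f₂ = 210 N of static friction (limit μ_s(m_A+m_B)g = 415.5 N, not exceeded).

f ≈ 210 N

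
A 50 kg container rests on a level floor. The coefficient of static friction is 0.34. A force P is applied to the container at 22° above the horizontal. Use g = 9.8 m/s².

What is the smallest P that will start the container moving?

P ≈ 158 N

N = m g − P sin α (the pull lifts the container).
At impending slip, P cos α = μ_s N = μ_s (m g − P sin α).
Solving: P (cos α + μ_s sin α) = μ_s m g → P = 0.34×490/(cos 22° + 0.34 sin 22°) = 167/1.055 = 158 N.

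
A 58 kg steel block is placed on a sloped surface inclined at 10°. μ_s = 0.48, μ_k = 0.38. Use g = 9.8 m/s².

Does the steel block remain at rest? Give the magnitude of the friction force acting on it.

f ≈ 98.7 N

N = m g cos θ = 560 N.
Down-slope weight component: m g sin θ = 98.7 N.
μ_s N = 269 N.
98.7 ≤ 269 N, so it stays put; friction = 98.7 N.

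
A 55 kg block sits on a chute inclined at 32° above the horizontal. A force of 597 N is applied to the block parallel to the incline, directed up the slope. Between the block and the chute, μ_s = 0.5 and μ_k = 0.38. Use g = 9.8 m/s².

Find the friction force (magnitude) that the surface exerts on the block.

Normal force: N = m g cos θ = 55 × 9.8 × cos 32° = 457.1 N.
Parallel to the incline, ΣF = 0 gives f = m g sin θ − P = 285.6 − 597 = -311.4 N (up-slope positive).
The static-friction ceiling is μ_s N = 0.5 × 457.1 = 228.5 N.
|-311.4| exceeds 228.5 N, so the block slips up-slope; friction is kinetic, f = μ_k N = 0.38×457.1 = 174 N.

f ≈ 174 N (down the incline)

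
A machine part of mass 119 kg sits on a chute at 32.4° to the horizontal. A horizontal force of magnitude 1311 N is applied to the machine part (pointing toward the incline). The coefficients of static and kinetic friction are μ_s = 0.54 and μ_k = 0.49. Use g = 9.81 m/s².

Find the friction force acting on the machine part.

f ≈ 481 N (down the incline)

The horizontal push has a component P sin θ into the surface, so N = m g cos θ + P sin θ = 985.7 + 702.5 = 1688 N.
Parallel to the incline: P cos θ − m g sin θ = 1107 − 625.5 = 481.4 N; the friction needed to balance this is 481.4 N acting down the slope.
Maximum static friction: μ_s N = 0.54 × 1688 = 911.6 N.
|f_req| = 481.4 ≤ 911.6 N → the machine part is in equilibrium; friction equals the required value.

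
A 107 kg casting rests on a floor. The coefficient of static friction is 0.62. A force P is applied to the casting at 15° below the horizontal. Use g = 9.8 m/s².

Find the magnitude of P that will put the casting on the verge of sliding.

P ≈ 807 N

N = m g + P sin α (the push presses the casting into the floor).
At impending slip, P cos α = μ_s N = μ_s (m g + P sin α).
Solving: P (cos α − μ_s sin α) = μ_s m g → P = 0.62×1050/(cos 15° − 0.62 sin 15°) = 650/0.8055 = 807 N.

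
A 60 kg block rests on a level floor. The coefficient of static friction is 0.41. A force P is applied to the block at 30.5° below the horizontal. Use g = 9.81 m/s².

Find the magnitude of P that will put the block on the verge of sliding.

P ≈ 369 N

N = m g + P sin α (the push presses the block into the level floor).
At impending slip, P cos α = μ_s N = μ_s (m g + P sin α).
Solving: P (cos α − μ_s sin α) = μ_s m g → P = 0.41×589/(cos 30.5° − 0.41 sin 30.5°) = 241/0.6535 = 369 N.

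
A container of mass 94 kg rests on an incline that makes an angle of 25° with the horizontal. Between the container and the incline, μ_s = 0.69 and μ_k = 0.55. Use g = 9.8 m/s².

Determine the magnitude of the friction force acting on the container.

Normal force: N = m g cos θ = 94 × 9.8 × cos 25° = 834.9 N.
Along the slope the weight component is m g sin θ = 389.3 N; friction must supply exactly this, acting up-slope.
Maximum static friction available: μ_s N = 0.69 × 834.9 = 576.1 N.
Since |389.3| ≤ 576.1 N, no slip — friction simply equals what equilibrium demands.

f ≈ 389 N (up the incline)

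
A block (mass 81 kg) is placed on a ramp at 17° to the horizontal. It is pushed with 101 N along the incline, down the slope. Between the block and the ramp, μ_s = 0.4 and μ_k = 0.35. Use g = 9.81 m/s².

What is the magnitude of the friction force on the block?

f ≈ 266 N (up the incline)

The normal reaction is N = m g cos θ = 759.9 N.
The friction needed for equilibrium is m g sin θ + P = 232.3 + 101 = 333.3 N, measured positive up-slope.
Maximum static friction available: μ_s N = 0.4 × 759.9 = 304 N.
Since |333.3| > 304 N, static friction cannot hold it; the block slides down the incline and kinetic friction applies: f = μ_k N = 0.35 × 759.9 = 266 N.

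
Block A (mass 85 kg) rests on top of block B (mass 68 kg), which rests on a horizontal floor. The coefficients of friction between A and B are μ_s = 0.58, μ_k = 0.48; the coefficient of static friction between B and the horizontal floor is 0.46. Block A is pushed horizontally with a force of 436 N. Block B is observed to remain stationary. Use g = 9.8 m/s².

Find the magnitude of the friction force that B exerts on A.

Between the blocks, N₁ = m_A g = 833 N.
Maximum static friction on A from B: μ_s N₁ = 0.58×833 = 483.1 N.
Since P = 436 N ≤ 483.1 N, A does not slip on B; friction on A equals P = 436 N.
B experiences an equal 436 N forward from A (third law). B is in equilibrium, so the floor supplies f₂ = 436 N of static friction (limit μ_s(m_A+m_B)g = 689.7 N, not exceeded).

f ≈ 436 N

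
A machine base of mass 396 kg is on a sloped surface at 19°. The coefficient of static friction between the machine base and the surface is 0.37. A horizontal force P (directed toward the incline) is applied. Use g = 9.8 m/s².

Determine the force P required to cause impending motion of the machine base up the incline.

At impending motion up the slope, friction acts down-slope at its limit: f = μ_s N.
Perpendicular to the incline: N = m g cos θ + P sin θ.
Along the incline: P cos θ = m g sin θ + μ_s N = m g sin θ + μ_s (m g cos θ + P sin θ).
Solving, P (cos θ − μ_s sin θ) = m g (sin θ + μ_s cos θ), so P = 396×9.8×(sin 19° + 0.37 cos 19°)/(cos 19° − 0.37 sin 19°) = 3880×0.6754/0.8251 = 3180 N.

P ≈ 3180 N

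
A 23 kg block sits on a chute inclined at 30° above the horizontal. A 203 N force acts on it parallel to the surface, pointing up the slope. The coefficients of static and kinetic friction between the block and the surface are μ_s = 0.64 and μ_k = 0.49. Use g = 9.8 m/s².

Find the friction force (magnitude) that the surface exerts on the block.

The normal reaction is N = m g cos θ = 195.2 N.
Parallel to the incline, ΣF = 0 gives f = m g sin θ − P = 112.7 − 203 = -90.3 N (up-slope positive).
Maximum static friction available: μ_s N = 0.64 × 195.2 = 124.9 N.
Since |-90.3| ≤ 124.9 N, the block remains in static equilibrium and friction takes exactly the required value.

f ≈ 90.3 N (down the incline)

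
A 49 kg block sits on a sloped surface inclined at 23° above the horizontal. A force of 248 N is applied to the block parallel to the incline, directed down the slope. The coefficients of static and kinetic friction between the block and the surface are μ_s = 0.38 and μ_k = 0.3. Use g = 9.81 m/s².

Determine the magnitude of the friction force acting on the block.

f ≈ 133 N (up the incline)

The normal reaction is N = m g cos θ = 442.5 N.
The friction needed for equilibrium is m g sin θ + P = 187.8 + 248 = 435.8 N, measured positive up-slope.
Maximum static friction available: μ_s N = 0.38 × 442.5 = 168.1 N.
Since |435.8| > 168.1 N, static friction cannot hold it; the block slides down the incline and kinetic friction applies: f = μ_k N = 0.3 × 442.5 = 133 N.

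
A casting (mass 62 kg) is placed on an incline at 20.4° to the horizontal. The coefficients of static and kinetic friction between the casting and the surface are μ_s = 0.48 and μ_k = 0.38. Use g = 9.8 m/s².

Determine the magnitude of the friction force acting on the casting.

f ≈ 212 N (up the incline)

The normal reaction is N = m g cos θ = 569.5 N.
For equilibrium along the incline, friction must balance the weight component: f = m g sin θ = 211.8 N up the slope.
Static friction can supply at most μ_s N = 273.4 N.
Since |211.8| ≤ 273.4 N, the casting remains in static equilibrium and friction takes exactly the required value.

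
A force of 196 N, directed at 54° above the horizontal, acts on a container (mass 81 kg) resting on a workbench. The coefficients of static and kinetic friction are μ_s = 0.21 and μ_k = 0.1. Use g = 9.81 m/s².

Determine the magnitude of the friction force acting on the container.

f ≈ 115 N

The vertical component of P reduces the normal force: N = m g − P sin α = 794.6 − 158.6 = 636 N.
The horizontal driving force is P cos α = 115.2 N, so equilibrium needs friction f = 115.2 N.
μ_s N = 0.21 × 636 = 133.6 N.
Since 115.2 N does not exceed the limit, the container stays at rest and f = 115 N.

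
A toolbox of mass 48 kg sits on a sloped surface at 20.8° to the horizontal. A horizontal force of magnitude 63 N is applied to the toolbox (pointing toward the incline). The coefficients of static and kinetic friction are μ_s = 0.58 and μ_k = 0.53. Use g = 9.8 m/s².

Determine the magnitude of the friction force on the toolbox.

f ≈ 108 N (up the incline)

The horizontal push has a component P sin θ into the surface, so N = m g cos θ + P sin θ = 439.7 + 22.37 = 462.1 N.
Along the incline, the net driving force (taking up-slope positive) is P cos θ − m g sin θ = 58.89 − 167 = -108.1 N, so equilibrium requires friction f = 108.1 N (up-slope).
Maximum static friction: μ_s N = 0.58 × 462.1 = 268 N.
|f_req| = 108.1 ≤ 268 N → the toolbox is in equilibrium; friction equals the required value.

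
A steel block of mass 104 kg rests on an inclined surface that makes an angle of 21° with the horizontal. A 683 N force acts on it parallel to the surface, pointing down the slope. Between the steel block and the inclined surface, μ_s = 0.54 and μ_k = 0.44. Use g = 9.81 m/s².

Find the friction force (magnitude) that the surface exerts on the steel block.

Normal force: N = m g cos θ = 104 × 9.81 × cos 21° = 952.5 N.
For equilibrium along the incline the friction force must supply f = m g sin θ + P = 365.6 + 683 = 1049 N (positive meaning up-slope).
Static friction can supply at most μ_s N = 514.3 N.
Since |1049| > 514.3 N, static friction cannot hold it; the steel block slides down the incline and kinetic friction applies: f = μ_k N = 0.44 × 952.5 = 419 N.

f ≈ 419 N (up the incline)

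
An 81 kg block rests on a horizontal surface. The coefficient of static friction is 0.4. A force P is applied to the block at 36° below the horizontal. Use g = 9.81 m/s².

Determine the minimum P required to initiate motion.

P ≈ 554 N

N = m g + P sin α (the push presses the block into the horizontal surface).
At impending slip, P cos α = μ_s N = μ_s (m g + P sin α).
Solving: P (cos α − μ_s sin α) = μ_s m g → P = 0.4×795/(cos 36° − 0.4 sin 36°) = 318/0.5739 = 554 N.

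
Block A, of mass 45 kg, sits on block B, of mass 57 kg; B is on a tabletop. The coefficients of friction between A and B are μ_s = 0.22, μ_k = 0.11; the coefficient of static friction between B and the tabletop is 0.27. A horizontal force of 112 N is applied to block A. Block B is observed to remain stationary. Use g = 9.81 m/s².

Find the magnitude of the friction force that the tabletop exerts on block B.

Normal force at the A–B interface: N₁ = m_A g = 441.5 N.
So the A–B interface can sustain at most μ_s N₁ = 97.12 N of static friction.
P = 112 N exceeds that limit, so A slips over B and the interface friction becomes kinetic: f₁ = μ_k N₁ = 0.11×441.5 = 48.6 N.
By Newton's third law B feels 48.6 N forward from A. With B stationary, the floor's static friction on B balances it: f₂ = 48.6 N (well within μ_s(m_A+m_B)g = 270.2 N).

f ≈ 48.6 N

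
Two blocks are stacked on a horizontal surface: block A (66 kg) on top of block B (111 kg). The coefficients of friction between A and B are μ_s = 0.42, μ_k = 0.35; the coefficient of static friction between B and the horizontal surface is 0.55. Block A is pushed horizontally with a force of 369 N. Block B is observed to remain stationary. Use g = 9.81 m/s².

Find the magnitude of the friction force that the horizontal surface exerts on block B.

f ≈ 227 N

Normal force at the A–B interface: N₁ = m_A g = 647.5 N.
Maximum static friction on A from B: μ_s N₁ = 0.42×647.5 = 271.9 N.
Since P = 369 N > 271.9 N, A slides on B; the A–B friction is kinetic: f₁ = μ_k N₁ = 0.35×647.5 = 227 N.
By Newton's third law B feels 227 N forward from A. With B stationary, the floor's static friction on B balances it: f₂ = 227 N (well within μ_s(m_A+m_B)g = 955 N).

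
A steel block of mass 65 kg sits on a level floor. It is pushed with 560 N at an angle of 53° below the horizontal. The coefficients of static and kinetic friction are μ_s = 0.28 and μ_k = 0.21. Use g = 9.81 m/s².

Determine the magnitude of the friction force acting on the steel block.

f ≈ 228 N

Vertical equilibrium gives N = m g + P sin α = 1085 N.
The horizontal driving force is P cos α = 337 N, so equilibrium needs friction f = 337 N.
μ_s N = 0.28 × 1085 = 303.8 N.
The required friction exceeds μ_s N, so the steel block moves and f = μ_k N = 228 N.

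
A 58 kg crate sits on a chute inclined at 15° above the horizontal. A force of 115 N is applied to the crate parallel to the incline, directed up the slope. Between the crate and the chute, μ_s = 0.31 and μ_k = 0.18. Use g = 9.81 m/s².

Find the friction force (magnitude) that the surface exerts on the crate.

f ≈ 32.3 N (up the incline)

Normal force: N = m g cos θ = 58 × 9.81 × cos 15° = 549.6 N.
The friction needed for equilibrium is m g sin θ − P = 147.3 − 115 = 32.26 N, measured positive up-slope.
Maximum static friction available: μ_s N = 0.31 × 549.6 = 170.4 N.
Since |32.26| ≤ 170.4 N, the crate remains in static equilibrium and friction takes exactly the required value.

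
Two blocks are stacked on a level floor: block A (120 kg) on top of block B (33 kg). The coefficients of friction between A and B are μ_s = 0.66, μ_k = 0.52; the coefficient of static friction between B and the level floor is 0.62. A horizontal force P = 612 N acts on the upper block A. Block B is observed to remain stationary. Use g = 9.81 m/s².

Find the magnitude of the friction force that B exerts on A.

Normal force at the A–B interface: N₁ = m_A g = 1177 N.
Maximum static friction on A from B: μ_s N₁ = 0.66×1177 = 777 N.
P = 612 N is within that limit, so A and B move together (both at rest); the A–B friction is simply f₁ = P = 612 N.
By Newton's third law B feels 612 N forward from A. With B stationary, the floor's static friction on B balances it: f₂ = 612 N (well within μ_s(m_A+m_B)g = 930.6 N).

f ≈ 612 N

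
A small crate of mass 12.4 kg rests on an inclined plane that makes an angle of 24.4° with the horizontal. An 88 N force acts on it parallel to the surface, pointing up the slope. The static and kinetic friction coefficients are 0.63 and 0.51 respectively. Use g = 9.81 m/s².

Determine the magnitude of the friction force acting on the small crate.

The normal reaction is N = m g cos θ = 110.8 N.
For equilibrium along the incline the friction force must supply f = m g sin θ − P = 50.25 − 88 = -37.75 N (positive meaning up-slope).
Maximum static friction available: μ_s N = 0.63 × 110.8 = 69.79 N.
Since |-37.75| ≤ 69.79 N, no slip — friction simply equals what equilibrium demands.

f ≈ 37.7 N (down the incline)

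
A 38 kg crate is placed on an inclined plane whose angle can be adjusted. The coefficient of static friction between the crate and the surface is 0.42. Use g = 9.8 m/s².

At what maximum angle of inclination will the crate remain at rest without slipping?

At the slip threshold, m g sin θ = μ_s · m g cos θ, so tan θ = μ_s.
θ_max = arctan(0.42) = 22.8°.

θ_max ≈ 22.8°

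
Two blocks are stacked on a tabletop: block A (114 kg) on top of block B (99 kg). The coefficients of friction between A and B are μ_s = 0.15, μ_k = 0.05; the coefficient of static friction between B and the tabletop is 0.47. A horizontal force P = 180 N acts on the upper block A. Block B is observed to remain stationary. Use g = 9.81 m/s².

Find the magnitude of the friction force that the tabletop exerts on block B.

f ≈ 55.9 N

Between the blocks, N₁ = m_A g = 1118 N.
Maximum static friction on A from B: μ_s N₁ = 0.15×1118 = 167.8 N.
Since P = 180 N > 167.8 N, A slides on B; the A–B friction is kinetic: f₁ = μ_k N₁ = 0.05×1118 = 55.9 N.
By Newton's third law B feels 55.9 N forward from A. With B stationary, the floor's static friction on B balances it: f₂ = 55.9 N (well within μ_s(m_A+m_B)g = 982.1 N).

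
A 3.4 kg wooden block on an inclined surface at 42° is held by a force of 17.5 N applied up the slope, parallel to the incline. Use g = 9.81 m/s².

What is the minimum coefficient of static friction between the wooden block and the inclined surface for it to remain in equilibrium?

μ_s,min ≈ 0.194

N = m g cos θ = 24.79 N.
Friction must make up the shortfall along the incline: f = m g sin θ − P = 22.32 − 17.5 = 4.818 N.
At the threshold f = μ_s N, so μ_s,min = 4.818/24.79 = 0.194.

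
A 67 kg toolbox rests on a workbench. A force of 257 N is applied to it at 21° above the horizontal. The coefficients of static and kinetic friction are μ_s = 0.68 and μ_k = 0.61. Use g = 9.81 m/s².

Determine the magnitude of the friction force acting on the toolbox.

The vertical component of P reduces the normal force: N = m g − P sin α = 657.3 − 92.1 = 565.2 N.
For equilibrium, f = P cos α = 257×cos 21° = 239.9 N.
The static-friction limit is μ_s N = 384.3 N.
Since 239.9 N does not exceed the limit, the toolbox stays at rest and f = 240 N.

f ≈ 240 N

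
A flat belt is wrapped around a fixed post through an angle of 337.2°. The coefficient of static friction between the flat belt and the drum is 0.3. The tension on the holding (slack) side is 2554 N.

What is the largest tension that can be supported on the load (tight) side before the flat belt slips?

At impending slip the capstan equation gives T₂/T₁ = e^{μβ} with β in radians.
β = 337.2° × π/180 = 5.885 rad.
e^{μβ} = e^{0.3×5.885} = 5.845.
T₂ = T₁ · e^{μβ} = 2554 × 5.845 = 14900 N.

T_max ≈ 14900 N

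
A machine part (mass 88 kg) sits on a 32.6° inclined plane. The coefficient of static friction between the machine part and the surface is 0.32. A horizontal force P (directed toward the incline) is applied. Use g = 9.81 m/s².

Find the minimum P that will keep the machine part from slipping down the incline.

The machine part tends to slide down (tan θ > μ_s), so at the point of impending slip friction acts up-slope at its limit: f = μ_s N.
Perpendicular to the incline: N = m g cos θ + P sin θ.
Along the incline: P cos θ + μ_s N = m g sin θ, i.e. P cos θ + μ_s (m g cos θ + P sin θ) = m g sin θ.
Solving, P (cos θ + μ_s sin θ) = m g (sin θ − μ_s cos θ), so P = 863×0.2692/1.015 = 229 N.

P_min ≈ 229 N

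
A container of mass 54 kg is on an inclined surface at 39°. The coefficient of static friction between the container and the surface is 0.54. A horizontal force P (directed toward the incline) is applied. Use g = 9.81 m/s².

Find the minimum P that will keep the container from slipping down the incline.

P_min ≈ 99.4 N

The container tends to slide down (tan θ > μ_s), so at the point of impending slip friction acts up-slope at its limit: f = μ_s N.
Perpendicular to the incline: N = m g cos θ + P sin θ.
Along the incline: P cos θ + μ_s N = m g sin θ, i.e. P cos θ + μ_s (m g cos θ + P sin θ) = m g sin θ.
Solving, P (cos θ + μ_s sin θ) = m g (sin θ − μ_s cos θ), so P = 530×0.2097/1.117 = 99.4 N.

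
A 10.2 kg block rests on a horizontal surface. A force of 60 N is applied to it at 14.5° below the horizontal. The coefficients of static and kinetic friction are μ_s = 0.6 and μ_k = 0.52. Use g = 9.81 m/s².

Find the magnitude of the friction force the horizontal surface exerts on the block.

f ≈ 58.1 N

Vertical equilibrium gives N = m g + P sin α = 115.1 N.
For equilibrium, f = P cos α = 60×cos 14.5° = 58.09 N.
μ_s N = 0.6 × 115.1 = 69.05 N.
58.09 ≤ 69.05 N → static; friction equals the required 58.1 N.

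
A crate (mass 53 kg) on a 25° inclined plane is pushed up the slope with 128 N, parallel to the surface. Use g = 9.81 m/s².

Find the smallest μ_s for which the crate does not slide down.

N = m g cos θ = 471.2 N.
Friction must make up the shortfall along the incline: f = m g sin θ − P = 219.7 − 128 = 91.73 N.
At the threshold f = μ_s N, so μ_s,min = 91.73/471.2 = 0.195.

μ_s,min ≈ 0.195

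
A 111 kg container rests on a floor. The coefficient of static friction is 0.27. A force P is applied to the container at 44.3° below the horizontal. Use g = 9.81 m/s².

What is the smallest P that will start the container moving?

N = m g + P sin α (the push presses the container into the floor).
At impending slip, P cos α = μ_s N = μ_s (m g + P sin α).
Solving: P (cos α − μ_s sin α) = μ_s m g → P = 0.27×1090/(cos 44.3° − 0.27 sin 44.3°) = 294/0.5271 = 558 N.

P ≈ 558 N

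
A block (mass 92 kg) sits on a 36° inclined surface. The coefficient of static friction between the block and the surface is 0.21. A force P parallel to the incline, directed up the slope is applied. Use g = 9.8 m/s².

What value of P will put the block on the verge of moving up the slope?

At impending motion up the slope, friction acts down-slope at its limit: f = μ_s N.
P is parallel to the surface, so N = m g cos θ = 729 N.
Along the incline: P = m g sin θ + μ_s N = 530 + 0.21×729 = 683 N.

P ≈ 683 N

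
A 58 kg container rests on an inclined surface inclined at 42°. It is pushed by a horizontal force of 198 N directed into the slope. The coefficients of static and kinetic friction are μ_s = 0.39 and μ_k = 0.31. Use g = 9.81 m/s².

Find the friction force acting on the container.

f ≈ 172 N (up the incline)

Normal direction: N = m g cos θ + P sin θ = 555.3 N.
Parallel to the incline: P cos θ − m g sin θ = 147.1 − 380.7 = -233.6 N; the friction needed to balance this is 233.6 N acting up the slope.
Maximum static friction: μ_s N = 0.39 × 555.3 = 216.6 N.
|f_req| = 233.6 > 216.6 N → the container slides down the incline; f = μ_k N = 0.31 × 555.3 = 172 N.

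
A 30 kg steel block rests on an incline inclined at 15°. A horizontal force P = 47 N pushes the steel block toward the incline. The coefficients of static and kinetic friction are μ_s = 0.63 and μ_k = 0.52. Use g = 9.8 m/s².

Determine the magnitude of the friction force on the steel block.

Normal direction: N = m g cos θ + P sin θ = 296.1 N.
Along the incline, the net driving force (taking up-slope positive) is P cos θ − m g sin θ = 45.4 − 76.09 = -30.69 N, so equilibrium requires friction f = 30.69 N (up-slope).
Maximum static friction: μ_s N = 0.63 × 296.1 = 186.6 N.
Since 30.69 N is within the 186.6 N limit, the steel block stays put and friction is exactly 30.7 N.

f ≈ 30.7 N (up the incline)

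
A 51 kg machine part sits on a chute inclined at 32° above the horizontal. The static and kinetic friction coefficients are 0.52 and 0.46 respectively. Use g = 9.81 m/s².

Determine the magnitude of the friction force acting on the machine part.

f ≈ 195 N (up the incline)

Perpendicular to the surface, N = m g cos θ = 51·9.81·cos 32° = 424.3 N.
Along the slope the weight component is m g sin θ = 265.1 N; friction must supply exactly this, acting up-slope.
Maximum static friction available: μ_s N = 0.52 × 424.3 = 220.6 N.
|265.1| exceeds 220.6 N, so the machine part slips down-slope; friction is kinetic, f = μ_k N = 0.46×424.3 = 195 N.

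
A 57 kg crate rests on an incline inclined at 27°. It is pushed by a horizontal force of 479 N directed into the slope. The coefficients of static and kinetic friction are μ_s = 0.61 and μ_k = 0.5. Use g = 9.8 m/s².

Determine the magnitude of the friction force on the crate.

The horizontal push has a component P sin θ into the surface, so N = m g cos θ + P sin θ = 497.7 + 217.5 = 715.2 N.
Along the incline, the net driving force (taking up-slope positive) is P cos θ − m g sin θ = 426.8 − 253.6 = 173.2 N, so equilibrium requires friction f = -173.2 N (down-slope).
Maximum static friction: μ_s N = 0.61 × 715.2 = 436.3 N.
|f_req| = 173.2 ≤ 436.3 N → the crate is in equilibrium; friction equals the required value.

f ≈ 173 N (down the incline)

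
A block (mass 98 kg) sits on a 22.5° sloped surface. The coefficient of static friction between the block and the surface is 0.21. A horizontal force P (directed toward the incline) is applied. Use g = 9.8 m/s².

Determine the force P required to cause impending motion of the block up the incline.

At impending motion up the slope, friction acts down-slope at its limit: f = μ_s N.
Perpendicular to the incline: N = m g cos θ + P sin θ.
Along the incline: P cos θ = m g sin θ + μ_s N = m g sin θ + μ_s (m g cos θ + P sin θ).
Solving, P (cos θ − μ_s sin θ) = m g (sin θ + μ_s cos θ), so P = 98×9.8×(sin 22.5° + 0.21 cos 22.5°)/(cos 22.5° − 0.21 sin 22.5°) = 960×0.5767/0.8435 = 657 N.

P ≈ 657 N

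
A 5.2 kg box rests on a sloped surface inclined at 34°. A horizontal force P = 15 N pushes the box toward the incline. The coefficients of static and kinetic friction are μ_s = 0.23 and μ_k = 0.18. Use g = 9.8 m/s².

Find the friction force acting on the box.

f ≈ 9.11 N (up the incline)

The horizontal push has a component P sin θ into the surface, so N = m g cos θ + P sin θ = 42.25 + 8.388 = 50.64 N.
Parallel to the incline: P cos θ − m g sin θ = 12.44 − 28.5 = -16.06 N; the friction needed to balance this is 16.06 N acting up the slope.
The limit of static friction is μ_s N = 11.65 N.
The required 16.06 N exceeds the static limit, so the box slides down-slope and f = μ_k N = 0.18×50.64 = 9.11 N.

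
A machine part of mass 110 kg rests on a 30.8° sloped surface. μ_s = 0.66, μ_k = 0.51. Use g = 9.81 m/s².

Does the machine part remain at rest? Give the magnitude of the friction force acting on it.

N = m g cos θ = 927 N.
Down-slope weight component: m g sin θ = 553 N.
μ_s N = 612 N.
553 ≤ 612 N, so it stays put; friction = 553 N.

f ≈ 553 N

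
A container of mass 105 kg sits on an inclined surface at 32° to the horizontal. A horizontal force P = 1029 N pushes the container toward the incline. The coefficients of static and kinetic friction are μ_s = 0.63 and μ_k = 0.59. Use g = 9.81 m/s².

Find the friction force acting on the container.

f ≈ 327 N (down the incline)

Resolve perpendicular to the incline: N = m g cos θ + P sin θ = 105×9.81×cos 32° + 1029×sin 32° = 1419 N.
Parallel to the incline: P cos θ − m g sin θ = 872.6 − 545.8 = 326.8 N; the friction needed to balance this is 326.8 N acting down the slope.
Maximum static friction: μ_s N = 0.63 × 1419 = 893.9 N.
Since 326.8 N is within the 893.9 N limit, the container stays put and friction is exactly 327 N.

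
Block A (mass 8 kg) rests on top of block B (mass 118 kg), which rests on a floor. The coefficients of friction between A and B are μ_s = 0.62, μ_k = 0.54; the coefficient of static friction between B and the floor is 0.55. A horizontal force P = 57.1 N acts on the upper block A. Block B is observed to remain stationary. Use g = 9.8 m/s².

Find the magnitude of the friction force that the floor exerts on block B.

f ≈ 42.3 N

Normal force at the A–B interface: N₁ = m_A g = 78.4 N.
Maximum static friction on A from B: μ_s N₁ = 0.62×78.4 = 48.61 N.
Since P = 57.1 N > 48.61 N, A slides on B; the A–B friction is kinetic: f₁ = μ_k N₁ = 0.54×78.4 = 42.3 N.
B experiences an equal 42.3 N forward from A (third law). B is in equilibrium, so the floor supplies f₂ = 42.3 N of static friction (limit μ_s(m_A+m_B)g = 679.1 N, not exceeded).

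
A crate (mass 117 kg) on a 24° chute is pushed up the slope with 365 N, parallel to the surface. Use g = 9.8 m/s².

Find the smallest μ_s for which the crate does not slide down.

μ_s,min ≈ 0.0968

N = m g cos θ = 1047 N.
Friction must make up the shortfall along the incline: f = m g sin θ − P = 466.4 − 365 = 101.4 N.
At the threshold f = μ_s N, so μ_s,min = 101.4/1047 = 0.0968.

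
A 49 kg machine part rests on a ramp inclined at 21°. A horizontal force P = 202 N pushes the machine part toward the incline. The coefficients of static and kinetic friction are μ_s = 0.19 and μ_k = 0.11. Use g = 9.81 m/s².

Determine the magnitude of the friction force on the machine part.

Resolve perpendicular to the incline: N = m g cos θ + P sin θ = 49×9.81×cos 21° + 202×sin 21° = 521.2 N.
Parallel to the incline: P cos θ − m g sin θ = 188.6 − 172.3 = 16.32 N; the friction needed to balance this is 16.32 N acting down the slope.
The limit of static friction is μ_s N = 99.02 N.
Since 16.32 N is within the 99.02 N limit, the machine part stays put and friction is exactly 16.3 N.

f ≈ 16.3 N (down the incline)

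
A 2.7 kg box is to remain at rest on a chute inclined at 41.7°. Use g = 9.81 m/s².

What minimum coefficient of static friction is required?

μ_s,min ≈ 0.891

At the slip threshold m g sin θ = μ_s m g cos θ, so μ_s,min = tan θ.
μ_s,min = tan 41.7° = 0.891.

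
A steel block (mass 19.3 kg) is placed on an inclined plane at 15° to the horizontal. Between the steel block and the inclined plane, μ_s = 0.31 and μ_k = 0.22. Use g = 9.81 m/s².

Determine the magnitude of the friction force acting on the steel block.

Perpendicular to the surface, N = m g cos θ = 19.3·9.81·cos 15° = 182.9 N.
Along the slope the weight component is m g sin θ = 49 N; friction must supply exactly this, acting up-slope.
The static-friction ceiling is μ_s N = 0.31 × 182.9 = 56.69 N.
Since |49| ≤ 56.69 N, static friction is sufficient; f equals the required value, not μ_s N.

f ≈ 49 N (up the incline)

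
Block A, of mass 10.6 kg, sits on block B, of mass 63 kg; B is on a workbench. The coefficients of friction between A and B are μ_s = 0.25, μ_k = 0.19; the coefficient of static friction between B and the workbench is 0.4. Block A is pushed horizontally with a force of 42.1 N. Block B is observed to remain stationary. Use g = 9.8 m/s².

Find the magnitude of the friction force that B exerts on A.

f ≈ 19.7 N

Between the blocks, N₁ = m_A g = 103.9 N.
Maximum static friction on A from B: μ_s N₁ = 0.25×103.9 = 25.97 N.
Since P = 42.1 N > 25.97 N, A slides on B; the A–B friction is kinetic: f₁ = μ_k N₁ = 0.19×103.9 = 19.7 N.
B experiences an equal 19.7 N forward from A (third law). B is in equilibrium, so the floor supplies f₂ = 19.7 N of static friction (limit μ_s(m_A+m_B)g = 288.5 N, not exceeded).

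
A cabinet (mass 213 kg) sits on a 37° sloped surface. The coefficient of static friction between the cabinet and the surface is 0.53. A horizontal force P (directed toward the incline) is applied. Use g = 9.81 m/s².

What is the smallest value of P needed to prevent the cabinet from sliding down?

The cabinet tends to slide down (tan θ > μ_s), so at the point of impending slip friction acts up-slope at its limit: f = μ_s N.
Perpendicular to the incline: N = m g cos θ + P sin θ.
Along the incline: P cos θ + μ_s N = m g sin θ, i.e. P cos θ + μ_s (m g cos θ + P sin θ) = m g sin θ.
Solving, P (cos θ + μ_s sin θ) = m g (sin θ − μ_s cos θ), so P = 2090×0.1785/1.118 = 334 N.

P_min ≈ 334 N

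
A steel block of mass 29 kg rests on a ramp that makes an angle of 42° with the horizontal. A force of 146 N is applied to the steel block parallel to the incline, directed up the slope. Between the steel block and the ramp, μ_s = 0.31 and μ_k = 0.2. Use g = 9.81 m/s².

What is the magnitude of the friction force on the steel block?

f ≈ 44.4 N (up the incline)

Perpendicular to the surface, N = m g cos θ = 29·9.81·cos 42° = 211.4 N.
Parallel to the incline, ΣF = 0 gives f = m g sin θ − P = 190.4 − 146 = 44.36 N (up-slope positive).
Maximum static friction available: μ_s N = 0.31 × 211.4 = 65.54 N.
Since |44.36| ≤ 65.54 N, static friction is sufficient; f equals the required value, not μ_s N.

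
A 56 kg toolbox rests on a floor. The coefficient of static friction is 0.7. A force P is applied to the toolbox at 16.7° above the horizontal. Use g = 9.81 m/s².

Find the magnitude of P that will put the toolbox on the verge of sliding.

P ≈ 332 N

N = m g − P sin α (the pull lifts the toolbox).
At impending slip, P cos α = μ_s N = μ_s (m g − P sin α).
Solving: P (cos α + μ_s sin α) = μ_s m g → P = 0.7×549/(cos 16.7° + 0.7 sin 16.7°) = 385/1.159 = 332 N.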